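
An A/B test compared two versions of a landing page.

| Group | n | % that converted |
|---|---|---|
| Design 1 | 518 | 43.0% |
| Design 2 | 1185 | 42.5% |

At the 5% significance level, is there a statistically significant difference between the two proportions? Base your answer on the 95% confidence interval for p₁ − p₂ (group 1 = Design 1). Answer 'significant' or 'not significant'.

Each SE is √(p̂(1−p̂)/n): √(0.4300·0.5700/518) = 0.02175 and √(0.4250·0.5750/1185) = 0.01436.
SE(p̂₁ − p̂₂) = √(SE₁² + SE₂²) = √(0.0004730625 + 0.0002062096) = 0.02606, since the two samples are independent.
At 95% confidence z* = 1.960; margin = 1.960 × 0.02606 = 0.05108.
The difference is 0.4300 − 0.4250 = 0.0050, so the interval is 0.0050 ± 0.05108 = (-0.04608, 0.05608).
The interval (-0.04608, 0.05608) contains 0, so the difference is not significant.

not significant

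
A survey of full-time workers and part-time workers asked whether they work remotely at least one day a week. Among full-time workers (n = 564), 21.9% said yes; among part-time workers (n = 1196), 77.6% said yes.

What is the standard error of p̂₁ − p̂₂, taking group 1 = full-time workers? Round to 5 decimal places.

0.02118

The two standard errors are √(0.2190×0.7810/564) = 0.01741 and √(0.7760×0.2240/1196) = 0.01206.
Because the samples are independent, SE_diff = √(0.01741² + 0.01206²) = 0.02118.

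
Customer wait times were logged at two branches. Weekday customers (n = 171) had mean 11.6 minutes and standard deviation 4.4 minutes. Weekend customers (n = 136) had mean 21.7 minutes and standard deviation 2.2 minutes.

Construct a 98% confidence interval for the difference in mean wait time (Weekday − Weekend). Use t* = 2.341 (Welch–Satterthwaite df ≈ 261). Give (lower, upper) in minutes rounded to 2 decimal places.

Standard errors of each mean: 4.4/√171 = 0.3365 and 2.2/√136 = 0.1886.
SE(x̄₁ − x̄₂) = √(0.3365² + 0.1886²) = 0.3857 for independent samples with unequal variances.
With t* = 2.341, the margin is 2.341 × 0.3857 = 0.9029.
x̄₁ − x̄₂ = 11.6 − 21.7 = -10.1000; the interval is -10.1000 ± 0.9029 = (-11.00, -9.20).

(-11.00, -9.20)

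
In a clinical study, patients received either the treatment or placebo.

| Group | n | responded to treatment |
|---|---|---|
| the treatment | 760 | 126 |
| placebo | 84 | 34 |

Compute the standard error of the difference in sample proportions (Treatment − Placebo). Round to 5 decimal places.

p̂₁ = 126/760 = 0.1658 and p̂₂ = 34/84 = 0.4048.
SE₁ = √(p̂₁(1−p̂₁)/n₁) = √(0.1658·0.8342/760) = 0.01349; SE₂ = √(0.4048·0.5952/84) = 0.05356.
Independent samples: SE of the difference = √(SE₁² + SE₂²) = √(0.0001819801 + 0.0028686736) = 0.05523.

0.05523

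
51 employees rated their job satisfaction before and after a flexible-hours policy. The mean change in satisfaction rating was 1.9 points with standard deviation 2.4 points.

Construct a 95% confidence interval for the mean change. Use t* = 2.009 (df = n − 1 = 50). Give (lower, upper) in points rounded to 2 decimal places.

This is a matched-pairs design, so SE = s_d/√n = 2.4/√51 = 0.3361.
Margin = 2.009 × 0.3361 = 0.6752; the interval is 1.9 ± 0.6752 = (1.22, 2.58).

(1.22, 2.58)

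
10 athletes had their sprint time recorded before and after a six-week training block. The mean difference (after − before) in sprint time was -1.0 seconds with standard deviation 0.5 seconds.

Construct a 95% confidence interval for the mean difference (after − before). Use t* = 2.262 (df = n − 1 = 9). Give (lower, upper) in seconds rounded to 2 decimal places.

This is a matched-pairs design, so SE = s_d/√n = 0.5/√10 = 0.1581.
Margin = 2.262 × 0.1581 = 0.3576; the interval is -1.0 ± 0.3576 = (-1.36, -0.64).

(-1.36, -0.64)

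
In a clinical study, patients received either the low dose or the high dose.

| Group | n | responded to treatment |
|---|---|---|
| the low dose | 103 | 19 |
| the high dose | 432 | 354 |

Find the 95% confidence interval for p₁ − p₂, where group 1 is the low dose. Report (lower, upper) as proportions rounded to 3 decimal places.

(-0.718, -0.552)

First, p̂₁ = 19/103 = 0.1845; p̂₂ = 354/432 = 0.8194.
The two standard errors are √(0.1845×0.8155/103) = 0.03822 and √(0.8194×0.1806/432) = 0.01851.
Because the samples are independent, SE_diff = √(0.03822² + 0.01851²) = 0.04247.
Using z* = 1.960 for 95%, ME = 1.960 × 0.04247 = 0.08324.
p̂₁ − p̂₂ = -0.6349; interval -0.6349 ± 0.08324 gives (-0.718, -0.552).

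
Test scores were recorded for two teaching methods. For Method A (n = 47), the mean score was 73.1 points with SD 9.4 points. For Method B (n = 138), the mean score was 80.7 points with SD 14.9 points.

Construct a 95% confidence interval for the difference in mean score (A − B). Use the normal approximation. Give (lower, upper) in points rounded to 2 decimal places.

Per-group SEs: s₁/√n₁ = 9.4/√47 = 1.3711, s₂/√n₂ = 14.9/√138 = 1.2684.
Unpooled SE of the difference: √(1.87991521 + 1.60883856) = 1.8678.
Margin of error = z* · SE = 1.960 × 1.8678 = 3.6609.
x̄₁ − x̄₂ = 73.1 − 80.7 = -7.6000.
CI: -7.6000 ± 3.6609 = (-11.26, -3.94).

(-11.26, -3.94)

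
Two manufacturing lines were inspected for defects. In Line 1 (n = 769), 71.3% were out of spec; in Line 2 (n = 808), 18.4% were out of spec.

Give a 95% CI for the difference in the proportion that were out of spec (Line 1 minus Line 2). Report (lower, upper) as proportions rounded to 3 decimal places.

Each SE is √(p̂(1−p̂)/n): √(0.7130·0.2870/769) = 0.01631 and √(0.1840·0.8160/808) = 0.01363.
SE(p̂₁ − p̂₂) = √(SE₁² + SE₂²) = √(0.0002660161 + 0.0001857769) = 0.02126, since the two samples are independent.
At 95% confidence z* = 1.960; margin = 1.960 × 0.02126 = 0.04167.
The difference is 0.7130 − 0.1840 = 0.5290, so the interval is 0.5290 ± 0.04167 = (0.487, 0.571).

(0.487, 0.571)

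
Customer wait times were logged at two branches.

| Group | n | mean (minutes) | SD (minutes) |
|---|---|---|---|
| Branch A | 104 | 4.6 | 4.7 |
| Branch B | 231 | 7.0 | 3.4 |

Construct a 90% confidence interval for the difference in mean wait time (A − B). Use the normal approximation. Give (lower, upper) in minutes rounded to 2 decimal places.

(-3.24, -1.56)

SE₁ = s₁/√n₁ = 4.7/√104 = 0.4609; SE₂ = 3.4/√231 = 0.2237.
Independent samples, unequal variances: SE_diff = √(SE₁² + SE₂²) = √(0.21242881 + 0.05004169) = 0.5123.
z* = 1.645, so margin of error = 1.645 × 0.5123 = 0.8427.
Difference in means = 4.6 − 7.0 = -2.4000.
-2.4000 ± 0.8427 → (-3.24, -1.56).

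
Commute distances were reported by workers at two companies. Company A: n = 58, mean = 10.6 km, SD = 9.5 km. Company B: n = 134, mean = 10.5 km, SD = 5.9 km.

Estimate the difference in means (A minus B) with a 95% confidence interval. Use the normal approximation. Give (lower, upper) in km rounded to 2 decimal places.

(-2.54, 2.74)

Standard errors of each mean: 9.5/√58 = 1.2474 and 5.9/√134 = 0.5097.
SE(x̄₁ − x̄₂) = √(1.2474² + 0.5097²) = 1.3475 for independent samples with unequal variances.
With z* = 1.960, the margin is 1.960 × 1.3475 = 2.6411.
x̄₁ − x̄₂ = 10.6 − 10.5 = 0.1000; the interval is 0.1000 ± 2.6411 = (-2.54, 2.74).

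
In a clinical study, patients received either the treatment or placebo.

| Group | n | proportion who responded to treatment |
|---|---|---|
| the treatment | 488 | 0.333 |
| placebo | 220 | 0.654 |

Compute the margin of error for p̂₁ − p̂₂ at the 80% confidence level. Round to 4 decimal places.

0.0494

SE₁ = √(p̂₁(1−p̂₁)/n₁) = √(0.3330·0.6670/488) = 0.02133; SE₂ = √(0.6540·0.3460/220) = 0.03207.
Independent samples: SE of the difference = √(SE₁² + SE₂²) = √(0.0004549689 + 0.0010284849) = 0.03852.
z* for 80% confidence is 1.282, so the margin of error is 1.282 × 0.03852 = 0.04938.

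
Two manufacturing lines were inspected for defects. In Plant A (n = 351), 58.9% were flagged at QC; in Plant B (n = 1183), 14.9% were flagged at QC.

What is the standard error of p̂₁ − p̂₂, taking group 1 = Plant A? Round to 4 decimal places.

0.0282

The two standard errors are √(0.5890×0.4110/351) = 0.02626 and √(0.1490×0.8510/1183) = 0.01035.
Because the samples are independent, SE_diff = √(0.02626² + 0.01035²) = 0.02823.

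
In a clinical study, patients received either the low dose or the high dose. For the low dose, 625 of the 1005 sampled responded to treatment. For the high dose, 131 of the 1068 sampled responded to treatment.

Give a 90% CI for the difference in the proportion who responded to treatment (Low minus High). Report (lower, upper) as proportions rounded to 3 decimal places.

(0.469, 0.529)

p̂₁ = 625/1005 = 0.6219 and p̂₂ = 131/1068 = 0.1227.
SE₁ = √(p̂₁(1−p̂₁)/n₁) = √(0.6219·0.3781/1005) = 0.01530; SE₂ = √(0.1227·0.8773/1068) = 0.01004.
Independent samples: SE of the difference = √(SE₁² + SE₂²) = √(0.00023409 + 0.0001008016) = 0.01830.
z* for 90% confidence is 1.645, so the margin of error is 1.645 × 0.01830 = 0.03010.
Point estimate p̂₁ − p̂₂ = 0.6219 − 0.1227 = 0.4992.
0.4992 ± 0.03010 → (0.469, 0.529).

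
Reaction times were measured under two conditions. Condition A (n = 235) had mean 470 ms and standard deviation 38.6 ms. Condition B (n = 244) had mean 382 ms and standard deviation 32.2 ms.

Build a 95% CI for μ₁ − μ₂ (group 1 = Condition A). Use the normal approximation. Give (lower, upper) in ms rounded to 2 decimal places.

Per-group SEs: s₁/√n₁ = 38.6/√235 = 2.5180, s₂/√n₂ = 32.2/√244 = 2.0614.
Unpooled SE of the difference: √(6.340324 + 4.24936996) = 3.2542.
Margin of error = z* · SE = 1.960 × 3.2542 = 6.3782.
x̄₁ − x̄₂ = 470 − 382 = 88.0000.
CI: 88.0000 ± 6.3782 = (81.62, 94.38).

(81.62, 94.38)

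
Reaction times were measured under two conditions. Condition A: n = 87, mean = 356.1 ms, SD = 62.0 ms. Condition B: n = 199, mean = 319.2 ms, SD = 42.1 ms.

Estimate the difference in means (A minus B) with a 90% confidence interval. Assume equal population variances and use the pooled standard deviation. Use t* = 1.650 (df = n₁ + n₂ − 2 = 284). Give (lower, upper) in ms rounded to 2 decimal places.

(26.51, 47.29)

s_p = √[((n₁−1)s₁² + (n₂−1)s₂²)/(n₁+n₂−2)] = √[(86·62.0² + 198·42.1²)/284] = 48.9870.
SE = 48.9870·√(1/87 + 1/199) = 6.2962.
With t* = 1.650, margin = 1.650 × 6.2962 = 10.3887.
x̄₁ − x̄₂ = 356.1 − 319.2 = 36.9000; interval 36.9000 ± 10.3887 = (26.51, 47.29).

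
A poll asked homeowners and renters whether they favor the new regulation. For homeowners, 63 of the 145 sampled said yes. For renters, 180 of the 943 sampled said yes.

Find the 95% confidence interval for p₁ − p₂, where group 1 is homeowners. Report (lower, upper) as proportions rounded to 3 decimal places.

First, p̂₁ = 63/145 = 0.4345; p̂₂ = 180/943 = 0.1909.
The two standard errors are √(0.4345×0.5655/145) = 0.04116 and √(0.1909×0.8091/943) = 0.01280.
Because the samples are independent, SE_diff = √(0.04116² + 0.01280²) = 0.04310.
Using z* = 1.960 for 95%, ME = 1.960 × 0.04310 = 0.08448.
p̂₁ − p̂₂ = 0.2436; interval 0.2436 ± 0.08448 gives (0.159, 0.328).

(0.159, 0.328)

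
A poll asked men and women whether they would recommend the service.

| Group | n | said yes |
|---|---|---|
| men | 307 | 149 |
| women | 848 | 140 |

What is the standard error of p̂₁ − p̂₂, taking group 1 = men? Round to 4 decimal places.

0.0312

First, p̂₁ = 149/307 = 0.4853; p̂₂ = 140/848 = 0.1651.
The two standard errors are √(0.4853×0.5147/307) = 0.02852 and √(0.1651×0.8349/848) = 0.01275.
Because the samples are independent, SE_diff = √(0.02852² + 0.01275²) = 0.03124.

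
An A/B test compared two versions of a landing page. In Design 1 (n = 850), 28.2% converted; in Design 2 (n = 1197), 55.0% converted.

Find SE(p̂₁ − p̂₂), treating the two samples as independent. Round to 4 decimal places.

Each SE is √(p̂(1−p̂)/n): √(0.2820·0.7180/850) = 0.01543 and √(0.5500·0.4500/1197) = 0.01438.
SE(p̂₁ − p̂₂) = √(SE₁² + SE₂²) = √(0.0002380849 + 0.0002067844) = 0.02109, since the two samples are independent.

0.0211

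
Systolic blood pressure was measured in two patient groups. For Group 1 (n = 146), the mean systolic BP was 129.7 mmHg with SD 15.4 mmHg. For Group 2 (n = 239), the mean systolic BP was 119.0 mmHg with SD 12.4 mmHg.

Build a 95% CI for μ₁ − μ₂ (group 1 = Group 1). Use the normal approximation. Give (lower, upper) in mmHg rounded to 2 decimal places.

Per-group SEs: s₁/√n₁ = 15.4/√146 = 1.2745, s₂/√n₂ = 12.4/√239 = 0.8021.
Unpooled SE of the difference: √(1.62435025 + 0.64336441) = 1.5059.
Margin of error = z* · SE = 1.960 × 1.5059 = 2.9516.
x̄₁ − x̄₂ = 129.7 − 119.0 = 10.7000.
CI: 10.7000 ± 2.9516 = (7.75, 13.65).

(7.75, 13.65)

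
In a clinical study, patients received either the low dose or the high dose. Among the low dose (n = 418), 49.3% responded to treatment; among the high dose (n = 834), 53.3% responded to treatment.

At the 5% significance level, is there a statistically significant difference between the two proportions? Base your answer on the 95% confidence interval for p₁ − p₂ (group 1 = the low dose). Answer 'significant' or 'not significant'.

not significant

The two standard errors are √(0.4930×0.5070/418) = 0.02445 and √(0.5330×0.4670/834) = 0.01728.
Because the samples are independent, SE_diff = √(0.02445² + 0.01728²) = 0.02994.
Using z* = 1.960 for 95%, ME = 1.960 × 0.02994 = 0.05868.
p̂₁ − p̂₂ = -0.0400; interval -0.0400 ± 0.05868 gives (-0.09868, 0.01868).
The interval (-0.09868, 0.01868) contains 0, so the difference is not significant.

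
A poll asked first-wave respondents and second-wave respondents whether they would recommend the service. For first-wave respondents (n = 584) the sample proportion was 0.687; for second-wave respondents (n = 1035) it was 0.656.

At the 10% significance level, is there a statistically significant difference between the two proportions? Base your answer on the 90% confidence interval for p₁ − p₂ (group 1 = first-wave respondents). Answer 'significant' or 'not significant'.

not significant

Each SE is √(p̂(1−p̂)/n): √(0.6870·0.3130/584) = 0.01919 and √(0.6560·0.3440/1035) = 0.01477.
SE(p̂₁ − p̂₂) = √(SE₁² + SE₂²) = √(0.0003682561 + 0.0002181529) = 0.02422, since the two samples are independent.
At 90% confidence z* = 1.645; margin = 1.645 × 0.02422 = 0.03984.
The difference is 0.6870 − 0.6560 = 0.0310, so the interval is 0.0310 ± 0.03984 = (-0.00884, 0.07084).
The interval (-0.00884, 0.07084) contains 0, so the difference is not significant.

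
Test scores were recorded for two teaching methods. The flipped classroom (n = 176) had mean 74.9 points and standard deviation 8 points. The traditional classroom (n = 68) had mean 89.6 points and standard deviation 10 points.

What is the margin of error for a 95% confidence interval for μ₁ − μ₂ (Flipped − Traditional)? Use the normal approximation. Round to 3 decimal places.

2.654

Standard errors of each mean: 8/√176 = 0.6030 and 10/√68 = 1.2127.
SE(x̄₁ − x̄₂) = √(0.6030² + 1.2127²) = 1.3543 for independent samples with unequal variances.
With z* = 1.960, the margin is 1.960 × 1.3543 = 2.6544.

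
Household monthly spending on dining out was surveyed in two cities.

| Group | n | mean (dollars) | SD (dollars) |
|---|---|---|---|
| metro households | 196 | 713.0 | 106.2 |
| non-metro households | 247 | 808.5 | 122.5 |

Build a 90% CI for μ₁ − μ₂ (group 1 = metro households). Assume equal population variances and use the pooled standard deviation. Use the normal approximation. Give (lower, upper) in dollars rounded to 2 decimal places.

s_p = √[((n₁−1)s₁² + (n₂−1)s₂²)/(n₁+n₂−2)] = √[(195·106.2² + 246·122.5²)/441] = 115.5764.
SE = 115.5764·√(1/196 + 1/247) = 11.0559.
With z* = 1.645, margin = 1.645 × 11.0559 = 18.1870.
x̄₁ − x̄₂ = 713.0 − 808.5 = -95.5000; interval -95.5000 ± 18.1870 = (-113.69, -77.31).

(-113.69, -77.31)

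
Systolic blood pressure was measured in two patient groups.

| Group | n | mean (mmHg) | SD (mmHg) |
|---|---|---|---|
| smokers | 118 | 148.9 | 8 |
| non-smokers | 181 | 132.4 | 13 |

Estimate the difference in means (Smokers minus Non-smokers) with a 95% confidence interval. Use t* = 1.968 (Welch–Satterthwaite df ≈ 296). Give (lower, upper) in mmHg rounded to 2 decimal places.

SE₁ = s₁/√n₁ = 8/√118 = 0.7365; SE₂ = 13/√181 = 0.9663.
Independent samples, unequal variances: SE_diff = √(SE₁² + SE₂²) = √(0.54243225 + 0.93373569) = 1.2150.
t* = 1.968, so margin of error = 1.968 × 1.2150 = 2.3911.
Difference in means = 148.9 − 132.4 = 16.5000.
16.5000 ± 2.3911 → (14.11, 18.89).

(14.11, 18.89)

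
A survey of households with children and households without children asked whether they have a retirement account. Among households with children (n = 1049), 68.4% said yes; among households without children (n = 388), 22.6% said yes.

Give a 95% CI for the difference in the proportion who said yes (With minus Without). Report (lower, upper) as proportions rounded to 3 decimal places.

Each SE is √(p̂(1−p̂)/n): √(0.6840·0.3160/1049) = 0.01435 and √(0.2260·0.7740/388) = 0.02123.
SE(p̂₁ − p̂₂) = √(SE₁² + SE₂²) = √(0.0002059225 + 0.0004507129) = 0.02562, since the two samples are independent.
At 95% confidence z* = 1.960; margin = 1.960 × 0.02562 = 0.05022.
The difference is 0.6840 − 0.2260 = 0.4580, so the interval is 0.4580 ± 0.05022 = (0.408, 0.508).

(0.408, 0.508)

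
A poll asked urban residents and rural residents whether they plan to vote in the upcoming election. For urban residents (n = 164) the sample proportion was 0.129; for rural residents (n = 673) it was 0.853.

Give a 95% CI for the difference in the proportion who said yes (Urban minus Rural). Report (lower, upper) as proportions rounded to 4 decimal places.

SE₁ = √(p̂₁(1−p̂₁)/n₁) = √(0.1290·0.8710/164) = 0.02617; SE₂ = √(0.8530·0.1470/673) = 0.01365.
Independent samples: SE of the difference = √(SE₁² + SE₂²) = √(0.0006848689 + 0.0001863225) = 0.02952.
z* for 95% confidence is 1.960, so the margin of error is 1.960 × 0.02952 = 0.05786.
Point estimate p̂₁ − p̂₂ = 0.1290 − 0.8530 = -0.7240.
-0.7240 ± 0.05786 → (-0.7819, -0.6661).

(-0.7819, -0.6661)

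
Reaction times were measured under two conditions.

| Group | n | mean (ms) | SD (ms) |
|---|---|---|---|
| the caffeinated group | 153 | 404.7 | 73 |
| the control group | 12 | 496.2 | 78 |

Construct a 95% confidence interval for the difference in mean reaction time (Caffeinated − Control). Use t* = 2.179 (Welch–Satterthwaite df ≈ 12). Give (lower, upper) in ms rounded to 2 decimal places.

Standard errors of each mean: 73/√153 = 5.9017 and 78/√12 = 22.5167.
SE(x̄₁ − x̄₂) = √(5.9017² + 22.5167²) = 23.2773 for independent samples with unequal variances.
With t* = 2.179, the margin is 2.179 × 23.2773 = 50.7212.
x̄₁ − x̄₂ = 404.7 − 496.2 = -91.5000; the interval is -91.5000 ± 50.7212 = (-142.22, -40.78).

(-142.22, -40.78)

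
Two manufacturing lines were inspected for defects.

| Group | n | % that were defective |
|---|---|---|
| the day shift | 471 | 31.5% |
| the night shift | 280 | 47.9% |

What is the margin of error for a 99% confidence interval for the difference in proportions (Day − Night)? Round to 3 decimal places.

The two standard errors are √(0.3150×0.6850/471) = 0.02140 and √(0.4790×0.5210/280) = 0.02985.
Because the samples are independent, SE_diff = √(0.02140² + 0.02985²) = 0.03673.
Using z* = 2.576 for 99%, ME = 2.576 × 0.03673 = 0.09462.

0.095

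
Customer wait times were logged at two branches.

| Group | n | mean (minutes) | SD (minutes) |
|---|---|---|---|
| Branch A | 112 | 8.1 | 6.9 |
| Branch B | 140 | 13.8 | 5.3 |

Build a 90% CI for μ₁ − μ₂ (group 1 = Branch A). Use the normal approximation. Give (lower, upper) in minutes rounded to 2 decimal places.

SE₁ = s₁/√n₁ = 6.9/√112 = 0.6520; SE₂ = 5.3/√140 = 0.4479.
Independent samples, unequal variances: SE_diff = √(SE₁² + SE₂²) = √(0.425104 + 0.20061441) = 0.7910.
z* = 1.645, so margin of error = 1.645 × 0.7910 = 1.3012.
Difference in means = 8.1 − 13.8 = -5.7000.
-5.7000 ± 1.3012 → (-7.00, -4.40).

(-7.00, -4.40)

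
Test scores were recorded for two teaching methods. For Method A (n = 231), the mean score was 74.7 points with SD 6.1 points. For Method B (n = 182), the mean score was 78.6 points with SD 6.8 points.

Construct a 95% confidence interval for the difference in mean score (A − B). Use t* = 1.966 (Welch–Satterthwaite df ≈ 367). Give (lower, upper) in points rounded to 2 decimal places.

Standard errors of each mean: 6.1/√231 = 0.4014 and 6.8/√182 = 0.5040.
SE(x̄₁ − x̄₂) = √(0.4014² + 0.5040²) = 0.6443 for independent samples with unequal variances.
With t* = 1.966, the margin is 1.966 × 0.6443 = 1.2667.
x̄₁ − x̄₂ = 74.7 − 78.6 = -3.9000; the interval is -3.9000 ± 1.2667 = (-5.17, -2.63).

(-5.17, -2.63)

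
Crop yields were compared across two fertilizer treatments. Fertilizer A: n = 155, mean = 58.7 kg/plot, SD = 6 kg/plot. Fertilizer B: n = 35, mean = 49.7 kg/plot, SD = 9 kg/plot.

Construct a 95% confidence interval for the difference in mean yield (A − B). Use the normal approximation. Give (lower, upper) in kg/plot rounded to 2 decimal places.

(5.87, 12.13)

Standard errors of each mean: 6/√155 = 0.4819 and 9/√35 = 1.5213.
SE(x̄₁ − x̄₂) = √(0.4819² + 1.5213²) = 1.5958 for independent samples with unequal variances.
With z* = 1.960, the margin is 1.960 × 1.5958 = 3.1278.
x̄₁ − x̄₂ = 58.7 − 49.7 = 9.0000; the interval is 9.0000 ± 3.1278 = (5.87, 12.13).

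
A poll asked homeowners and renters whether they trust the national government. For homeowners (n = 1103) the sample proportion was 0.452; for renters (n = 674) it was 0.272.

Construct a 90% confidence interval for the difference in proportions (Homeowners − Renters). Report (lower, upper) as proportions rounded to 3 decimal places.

(0.143, 0.217)

The two standard errors are √(0.4520×0.5480/1103) = 0.01499 and √(0.2720×0.7280/674) = 0.01714.
Because the samples are independent, SE_diff = √(0.01499² + 0.01714²) = 0.02277.
Using z* = 1.645 for 90%, ME = 1.645 × 0.02277 = 0.03746.
p̂₁ − p̂₂ = 0.1800; interval 0.1800 ± 0.03746 gives (0.143, 0.217).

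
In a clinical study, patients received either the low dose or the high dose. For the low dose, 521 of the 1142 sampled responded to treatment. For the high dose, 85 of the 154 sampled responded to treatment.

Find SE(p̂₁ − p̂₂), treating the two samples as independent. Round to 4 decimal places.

0.0427

First, p̂₁ = 521/1142 = 0.4562; p̂₂ = 85/154 = 0.5519.
The two standard errors are √(0.4562×0.5438/1142) = 0.01474 and √(0.5519×0.4481/154) = 0.04007.
Because the samples are independent, SE_diff = √(0.01474² + 0.04007²) = 0.04270.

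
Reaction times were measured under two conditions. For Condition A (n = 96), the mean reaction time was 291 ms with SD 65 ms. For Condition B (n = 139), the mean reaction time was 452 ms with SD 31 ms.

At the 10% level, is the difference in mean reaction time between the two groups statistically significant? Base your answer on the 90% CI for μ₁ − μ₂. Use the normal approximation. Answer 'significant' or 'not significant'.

significant

SE₁ = s₁/√n₁ = 65/√96 = 6.6340; SE₂ = 31/√139 = 2.6294.
Independent samples, unequal variances: SE_diff = √(SE₁² + SE₂²) = √(44.009956 + 6.91374436) = 7.1361.
z* = 1.645, so margin of error = 1.645 × 7.1361 = 11.7389.
Difference in means = 291 − 452 = -161.0000.
-161.0000 ± 11.7389 → (-172.7389, -149.2611).
The interval (-172.7389, -149.2611) does not contain 0, so the difference is significant.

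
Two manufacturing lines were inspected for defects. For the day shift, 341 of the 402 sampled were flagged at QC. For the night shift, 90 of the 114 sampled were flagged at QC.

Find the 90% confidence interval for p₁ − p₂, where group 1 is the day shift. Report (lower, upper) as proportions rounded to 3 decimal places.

(-0.011, 0.128)

Sample proportions: 341/402 = 0.8483, 90/114 = 0.7895.
Each SE is √(p̂(1−p̂)/n): √(0.8483·0.1517/402) = 0.01789 and √(0.7895·0.2105/114) = 0.03818.
SE(p̂₁ − p̂₂) = √(SE₁² + SE₂²) = √(0.0003200521 + 0.0014577124) = 0.04216, since the two samples are independent.
At 90% confidence z* = 1.645; margin = 1.645 × 0.04216 = 0.06935.
The difference is 0.8483 − 0.7895 = 0.0588, so the interval is 0.0588 ± 0.06935 = (-0.011, 0.128).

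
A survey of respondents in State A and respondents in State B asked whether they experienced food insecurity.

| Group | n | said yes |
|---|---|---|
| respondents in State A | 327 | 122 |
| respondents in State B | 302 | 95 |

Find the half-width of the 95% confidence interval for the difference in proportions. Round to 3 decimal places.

0.074

First, p̂₁ = 122/327 = 0.3731; p̂₂ = 95/302 = 0.3146.
The two standard errors are √(0.3731×0.6269/327) = 0.02674 and √(0.3146×0.6854/302) = 0.02672.
Because the samples are independent, SE_diff = √(0.02674² + 0.02672²) = 0.03780.
Using z* = 1.960 for 95%, ME = 1.960 × 0.03780 = 0.07409.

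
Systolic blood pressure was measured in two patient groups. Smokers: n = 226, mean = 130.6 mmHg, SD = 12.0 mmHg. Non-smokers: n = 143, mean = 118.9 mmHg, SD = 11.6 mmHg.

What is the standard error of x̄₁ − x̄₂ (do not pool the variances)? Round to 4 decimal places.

1.2562

Per-group SEs: s₁/√n₁ = 12.0/√226 = 0.7982, s₂/√n₂ = 11.6/√143 = 0.9700.
Unpooled SE of the difference: √(0.63712324 + 0.9409) = 1.2562.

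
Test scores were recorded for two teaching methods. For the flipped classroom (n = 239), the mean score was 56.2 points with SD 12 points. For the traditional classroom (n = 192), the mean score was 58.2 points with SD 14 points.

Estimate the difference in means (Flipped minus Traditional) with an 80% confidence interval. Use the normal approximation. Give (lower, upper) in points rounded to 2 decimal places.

(-3.63, -0.37)

Per-group SEs: s₁/√n₁ = 12/√239 = 0.7762, s₂/√n₂ = 14/√192 = 1.0104.
Unpooled SE of the difference: √(0.60248644 + 1.02090816) = 1.2741.
Margin of error = z* · SE = 1.282 × 1.2741 = 1.6334.
x̄₁ − x̄₂ = 56.2 − 58.2 = -2.0000.
CI: -2.0000 ± 1.6334 = (-3.63, -0.37).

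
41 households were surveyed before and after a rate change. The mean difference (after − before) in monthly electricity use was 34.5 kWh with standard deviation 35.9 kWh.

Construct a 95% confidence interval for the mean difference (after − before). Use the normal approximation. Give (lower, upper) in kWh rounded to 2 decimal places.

(23.51, 45.49)

Paired design: SE = s_d/√n = 35.9/√41 = 5.6066.
z* = 1.960; margin of error = 1.960 × 5.6066 = 10.9889.
34.5 ± 10.9889 → (23.51, 45.49).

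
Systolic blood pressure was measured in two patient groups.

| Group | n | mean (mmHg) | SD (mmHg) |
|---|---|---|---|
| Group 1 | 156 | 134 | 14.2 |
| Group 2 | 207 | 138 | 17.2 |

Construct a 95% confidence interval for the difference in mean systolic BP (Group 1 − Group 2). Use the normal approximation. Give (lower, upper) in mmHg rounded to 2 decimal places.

SE₁ = s₁/√n₁ = 14.2/√156 = 1.1369; SE₂ = 17.2/√207 = 1.1955.
Independent samples, unequal variances: SE_diff = √(SE₁² + SE₂²) = √(1.29254161 + 1.42922025) = 1.6498.
z* = 1.960, so margin of error = 1.960 × 1.6498 = 3.2336.
Difference in means = 134 − 138 = -4.0000.
-4.0000 ± 3.2336 → (-7.23, -0.77).

(-7.23, -0.77)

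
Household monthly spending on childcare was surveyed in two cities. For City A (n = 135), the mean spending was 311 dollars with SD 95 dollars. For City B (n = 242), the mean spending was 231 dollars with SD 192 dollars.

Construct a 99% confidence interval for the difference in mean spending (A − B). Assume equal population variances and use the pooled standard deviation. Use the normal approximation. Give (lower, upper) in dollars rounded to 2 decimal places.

Pooled variance s_p² = [134·95² + 241·192²] / (135+242−2) = 26916.1973, so s_p = 164.0616.
SE_diff = s_p·√(1/n₁ + 1/n₂) = 164.0616·√(1/135 + 1/242) = 17.6239.
z* = 2.576; margin = 2.576 × 17.6239 = 45.3992.
Difference = 311 − 231 = 80.0000.
80.0000 ± 45.3992 → (34.60, 125.40).

(34.60, 125.40)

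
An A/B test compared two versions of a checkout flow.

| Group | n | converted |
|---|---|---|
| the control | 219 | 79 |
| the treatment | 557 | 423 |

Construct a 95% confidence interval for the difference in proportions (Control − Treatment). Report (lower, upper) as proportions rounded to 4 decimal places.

(-0.4715, -0.3259)

p̂₁ = 79/219 = 0.3607 and p̂₂ = 423/557 = 0.7594.
SE₁ = √(p̂₁(1−p̂₁)/n₁) = √(0.3607·0.6393/219) = 0.03245; SE₂ = √(0.7594·0.2406/557) = 0.01811.
Independent samples: SE of the difference = √(SE₁² + SE₂²) = √(0.0010530025 + 0.0003279721) = 0.03716.
z* for 95% confidence is 1.960, so the margin of error is 1.960 × 0.03716 = 0.07283.
Point estimate p̂₁ − p̂₂ = 0.3607 − 0.7594 = -0.3987.
-0.3987 ± 0.07283 → (-0.4715, -0.3259).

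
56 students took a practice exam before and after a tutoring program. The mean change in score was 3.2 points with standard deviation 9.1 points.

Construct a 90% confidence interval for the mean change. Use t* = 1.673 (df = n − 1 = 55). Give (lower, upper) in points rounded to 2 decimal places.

(1.17, 5.23)

This is a matched-pairs design, so SE = s_d/√n = 9.1/√56 = 1.2160.
Margin = 1.673 × 1.2160 = 2.0344; the interval is 3.2 ± 2.0344 = (1.17, 5.23).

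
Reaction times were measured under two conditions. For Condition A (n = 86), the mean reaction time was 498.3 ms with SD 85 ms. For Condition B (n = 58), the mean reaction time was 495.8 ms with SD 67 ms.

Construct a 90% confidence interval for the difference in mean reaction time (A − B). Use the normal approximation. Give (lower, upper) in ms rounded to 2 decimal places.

(-18.40, 23.40)

Standard errors of each mean: 85/√86 = 9.1658 and 67/√58 = 8.7975.
SE(x̄₁ − x̄₂) = √(9.1658² + 8.7975²) = 12.7046 for independent samples with unequal variances.
With z* = 1.645, the margin is 1.645 × 12.7046 = 20.8991.
x̄₁ − x̄₂ = 498.3 − 495.8 = 2.5000; the interval is 2.5000 ± 20.8991 = (-18.40, 23.40).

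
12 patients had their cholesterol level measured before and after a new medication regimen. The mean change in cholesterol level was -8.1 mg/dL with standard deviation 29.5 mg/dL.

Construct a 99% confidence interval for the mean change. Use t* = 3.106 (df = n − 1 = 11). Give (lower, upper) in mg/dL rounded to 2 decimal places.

(-34.55, 18.35)

Paired design: SE = s_d/√n = 29.5/√12 = 8.5159.
t* = 3.106; margin of error = 3.106 × 8.5159 = 26.4504.
-8.1 ± 26.4504 → (-34.55, 18.35).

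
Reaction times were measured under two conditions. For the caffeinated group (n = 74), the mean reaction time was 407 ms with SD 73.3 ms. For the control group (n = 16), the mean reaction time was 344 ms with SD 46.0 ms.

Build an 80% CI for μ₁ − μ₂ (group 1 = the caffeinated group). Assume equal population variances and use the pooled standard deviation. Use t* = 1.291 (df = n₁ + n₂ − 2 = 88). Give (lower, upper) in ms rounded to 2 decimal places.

(38.29, 87.71)

Pooled variance s_p² = [73·73.3² + 15·46.0²] / (74+16−2) = 4817.7383, so s_p = 69.4099.
SE_diff = s_p·√(1/n₁ + 1/n₂) = 69.4099·√(1/74 + 1/16) = 19.1367.
t* = 1.291; margin = 1.291 × 19.1367 = 24.7055.
Difference = 407 − 344 = 63.0000.
63.0000 ± 24.7055 → (38.29, 87.71).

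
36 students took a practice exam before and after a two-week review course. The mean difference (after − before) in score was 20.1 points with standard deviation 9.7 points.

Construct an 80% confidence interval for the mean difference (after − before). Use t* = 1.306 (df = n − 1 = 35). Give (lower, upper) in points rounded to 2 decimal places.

(17.99, 22.21)

Paired design: SE = s_d/√n = 9.7/√36 = 1.6167.
t* = 1.306; margin of error = 1.306 × 1.6167 = 2.1114.
20.1 ± 2.1114 → (17.99, 22.21).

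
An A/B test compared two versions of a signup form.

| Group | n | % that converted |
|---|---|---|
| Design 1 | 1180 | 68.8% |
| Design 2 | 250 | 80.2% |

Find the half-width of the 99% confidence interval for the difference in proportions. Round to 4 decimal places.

0.0736

Each SE is √(p̂(1−p̂)/n): √(0.6880·0.3120/1180) = 0.01349 and √(0.8020·0.1980/250) = 0.02520.
SE(p̂₁ − p̂₂) = √(SE₁² + SE₂²) = √(0.0001819801 + 0.00063504) = 0.02858, since the two samples are independent.
At 99% confidence z* = 2.576; margin = 2.576 × 0.02858 = 0.07362.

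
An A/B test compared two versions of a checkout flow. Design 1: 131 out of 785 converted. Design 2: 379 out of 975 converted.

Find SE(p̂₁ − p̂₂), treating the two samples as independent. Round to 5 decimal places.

Sample proportions: 131/785 = 0.1669, 379/975 = 0.3887.
Each SE is √(p̂(1−p̂)/n): √(0.1669·0.8331/785) = 0.01331 and √(0.3887·0.6113/975) = 0.01561.
SE(p̂₁ − p̂₂) = √(SE₁² + SE₂²) = √(0.0001771561 + 0.0002436721) = 0.02051, since the two samples are independent.

0.02051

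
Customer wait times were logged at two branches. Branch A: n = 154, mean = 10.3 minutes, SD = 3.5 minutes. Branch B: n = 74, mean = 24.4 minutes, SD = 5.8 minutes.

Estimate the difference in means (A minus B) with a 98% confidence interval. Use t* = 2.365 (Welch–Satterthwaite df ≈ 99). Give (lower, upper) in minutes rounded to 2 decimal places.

Per-group SEs: s₁/√n₁ = 3.5/√154 = 0.2820, s₂/√n₂ = 5.8/√74 = 0.6742.
Unpooled SE of the difference: √(0.079524 + 0.45454564) = 0.7308.
Margin of error = t* · SE = 2.365 × 0.7308 = 1.7283.
x̄₁ − x̄₂ = 10.3 − 24.4 = -14.1000.
CI: -14.1000 ± 1.7283 = (-15.83, -12.37).

(-15.83, -12.37)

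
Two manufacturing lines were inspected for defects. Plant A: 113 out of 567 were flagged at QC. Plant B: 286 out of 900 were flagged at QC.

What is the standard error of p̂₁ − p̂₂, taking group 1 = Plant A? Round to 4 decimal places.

p̂₁ = 113/567 = 0.1993 and p̂₂ = 286/900 = 0.3178.
SE₁ = √(p̂₁(1−p̂₁)/n₁) = √(0.1993·0.8007/567) = 0.01678; SE₂ = √(0.3178·0.6822/900) = 0.01552.
Independent samples: SE of the difference = √(SE₁² + SE₂²) = √(0.0002815684 + 0.0002408704) = 0.02286.

0.0229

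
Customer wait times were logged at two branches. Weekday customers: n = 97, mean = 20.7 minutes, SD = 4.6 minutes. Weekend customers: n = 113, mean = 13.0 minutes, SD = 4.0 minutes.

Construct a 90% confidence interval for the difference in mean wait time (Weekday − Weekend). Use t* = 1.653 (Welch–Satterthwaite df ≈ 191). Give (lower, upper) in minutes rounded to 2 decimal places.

(6.71, 8.69)

Per-group SEs: s₁/√n₁ = 4.6/√97 = 0.4671, s₂/√n₂ = 4.0/√113 = 0.3763.
Unpooled SE of the difference: √(0.21818241 + 0.14160169) = 0.5998.
Margin of error = t* · SE = 1.653 × 0.5998 = 0.9915.
x̄₁ − x̄₂ = 20.7 − 13.0 = 7.7000.
CI: 7.7000 ± 0.9915 = (6.71, 8.69).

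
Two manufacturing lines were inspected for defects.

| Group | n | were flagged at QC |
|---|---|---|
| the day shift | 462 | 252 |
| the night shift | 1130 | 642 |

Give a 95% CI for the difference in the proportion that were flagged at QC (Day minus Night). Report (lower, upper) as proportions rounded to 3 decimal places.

(-0.076, 0.031)

p̂₁ = 252/462 = 0.5455 and p̂₂ = 642/1130 = 0.5681.
SE₁ = √(p̂₁(1−p̂₁)/n₁) = √(0.5455·0.4545/462) = 0.02317; SE₂ = √(0.5681·0.4319/1130) = 0.01474.
Independent samples: SE of the difference = √(SE₁² + SE₂²) = √(0.0005368489 + 0.0002172676) = 0.02746.
z* for 95% confidence is 1.960, so the margin of error is 1.960 × 0.02746 = 0.05382.
Point estimate p̂₁ − p̂₂ = 0.5455 − 0.5681 = -0.0226.
-0.0226 ± 0.05382 → (-0.076, 0.031).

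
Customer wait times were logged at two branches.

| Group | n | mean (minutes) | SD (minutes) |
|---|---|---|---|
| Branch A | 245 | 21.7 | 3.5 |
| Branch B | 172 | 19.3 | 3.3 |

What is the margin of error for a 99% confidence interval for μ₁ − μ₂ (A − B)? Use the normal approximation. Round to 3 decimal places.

SE₁ = s₁/√n₁ = 3.5/√245 = 0.2236; SE₂ = 3.3/√172 = 0.2516.
Independent samples, unequal variances: SE_diff = √(SE₁² + SE₂²) = √(0.04999696 + 0.06330256) = 0.3366.
z* = 2.576, so margin of error = 2.576 × 0.3366 = 0.8671.

0.867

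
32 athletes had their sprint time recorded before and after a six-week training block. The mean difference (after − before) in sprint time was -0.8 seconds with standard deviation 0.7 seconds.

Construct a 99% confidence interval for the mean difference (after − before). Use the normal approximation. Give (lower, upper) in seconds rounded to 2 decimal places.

(-1.12, -0.48)

This is a matched-pairs design, so SE = s_d/√n = 0.7/√32 = 0.1237.
Margin = 2.576 × 0.1237 = 0.3187; the interval is -0.8 ± 0.3187 = (-1.12, -0.48).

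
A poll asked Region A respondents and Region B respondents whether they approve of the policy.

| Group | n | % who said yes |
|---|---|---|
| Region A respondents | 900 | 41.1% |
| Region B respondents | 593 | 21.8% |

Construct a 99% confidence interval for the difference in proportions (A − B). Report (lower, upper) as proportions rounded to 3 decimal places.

(0.132, 0.254)

The two standard errors are √(0.4110×0.5890/900) = 0.01640 and √(0.2180×0.7820/593) = 0.01696.
Because the samples are independent, SE_diff = √(0.01640² + 0.01696²) = 0.02359.
Using z* = 2.576 for 99%, ME = 2.576 × 0.02359 = 0.06077.
p̂₁ − p̂₂ = 0.1930; interval 0.1930 ± 0.06077 gives (0.132, 0.254).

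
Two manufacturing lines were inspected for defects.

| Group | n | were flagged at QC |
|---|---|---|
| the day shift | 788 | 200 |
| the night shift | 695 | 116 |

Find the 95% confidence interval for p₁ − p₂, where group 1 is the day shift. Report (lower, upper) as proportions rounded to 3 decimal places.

p̂₁ = 200/788 = 0.2538 and p̂₂ = 116/695 = 0.1669.
SE₁ = √(p̂₁(1−p̂₁)/n₁) = √(0.2538·0.7462/788) = 0.01550; SE₂ = √(0.1669·0.8331/695) = 0.01414.
Independent samples: SE of the difference = √(SE₁² + SE₂²) = √(0.00024025 + 0.0001999396) = 0.02098.
z* for 95% confidence is 1.960, so the margin of error is 1.960 × 0.02098 = 0.04112.
Point estimate p̂₁ − p̂₂ = 0.2538 − 0.1669 = 0.0869.
0.0869 ± 0.04112 → (0.046, 0.128).

(0.046, 0.128)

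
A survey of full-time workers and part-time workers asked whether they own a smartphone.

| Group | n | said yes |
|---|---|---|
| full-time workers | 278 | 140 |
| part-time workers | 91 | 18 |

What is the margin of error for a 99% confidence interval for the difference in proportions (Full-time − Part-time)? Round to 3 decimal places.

0.132

Sample proportions: 140/278 = 0.5036, 18/91 = 0.1978.
Each SE is √(p̂(1−p̂)/n): √(0.5036·0.4964/278) = 0.02999 and √(0.1978·0.8022/91) = 0.04176.
SE(p̂₁ − p̂₂) = √(SE₁² + SE₂²) = √(0.0008994001 + 0.0017438976) = 0.05141, since the two samples are independent.
At 99% confidence z* = 2.576; margin = 2.576 × 0.05141 = 0.13243.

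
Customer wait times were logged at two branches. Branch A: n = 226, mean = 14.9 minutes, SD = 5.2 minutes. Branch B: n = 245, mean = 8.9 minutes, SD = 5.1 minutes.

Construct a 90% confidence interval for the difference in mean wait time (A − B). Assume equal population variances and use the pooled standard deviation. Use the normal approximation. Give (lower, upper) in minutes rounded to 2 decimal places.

s_p = √[((n₁−1)s₁² + (n₂−1)s₂²)/(n₁+n₂−2)] = √[(225·5.2² + 244·5.1²)/469] = 5.1482.
SE = 5.1482·√(1/226 + 1/245) = 0.4748.
With z* = 1.645, margin = 1.645 × 0.4748 = 0.7810.
x̄₁ − x̄₂ = 14.9 − 8.9 = 6.0000; interval 6.0000 ± 0.7810 = (5.22, 6.78).

(5.22, 6.78)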